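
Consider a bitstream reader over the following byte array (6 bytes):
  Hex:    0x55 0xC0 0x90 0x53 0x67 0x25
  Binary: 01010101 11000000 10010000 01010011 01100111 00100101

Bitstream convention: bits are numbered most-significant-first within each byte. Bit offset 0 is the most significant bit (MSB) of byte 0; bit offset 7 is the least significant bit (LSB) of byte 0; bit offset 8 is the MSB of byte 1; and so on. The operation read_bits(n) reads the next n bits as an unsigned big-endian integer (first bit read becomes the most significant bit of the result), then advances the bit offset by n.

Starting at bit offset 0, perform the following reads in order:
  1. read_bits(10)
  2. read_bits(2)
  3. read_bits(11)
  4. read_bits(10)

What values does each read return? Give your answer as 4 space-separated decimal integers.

Read 1: bits[0:10] width=10 -> value=343 (bin 0101010111); offset now 10 = byte 1 bit 2; 38 bits remain
Read 2: bits[10:12] width=2 -> value=0 (bin 00); offset now 12 = byte 1 bit 4; 36 bits remain
Read 3: bits[12:23] width=11 -> value=72 (bin 00001001000); offset now 23 = byte 2 bit 7; 25 bits remain
Read 4: bits[23:33] width=10 -> value=166 (bin 0010100110); offset now 33 = byte 4 bit 1; 15 bits remain

Answer: 343 0 72 166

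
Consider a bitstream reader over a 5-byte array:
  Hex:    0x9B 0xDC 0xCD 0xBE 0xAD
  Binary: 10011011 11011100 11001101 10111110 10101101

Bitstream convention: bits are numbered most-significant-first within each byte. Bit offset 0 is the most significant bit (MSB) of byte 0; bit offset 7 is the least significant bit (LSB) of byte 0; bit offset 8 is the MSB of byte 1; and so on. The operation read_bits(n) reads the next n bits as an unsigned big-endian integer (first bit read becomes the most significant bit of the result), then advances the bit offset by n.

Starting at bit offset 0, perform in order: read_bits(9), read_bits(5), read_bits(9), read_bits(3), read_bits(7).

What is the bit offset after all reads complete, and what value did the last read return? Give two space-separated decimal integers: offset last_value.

Read 1: bits[0:9] width=9 -> value=311 (bin 100110111); offset now 9 = byte 1 bit 1; 31 bits remain
Read 2: bits[9:14] width=5 -> value=23 (bin 10111); offset now 14 = byte 1 bit 6; 26 bits remain
Read 3: bits[14:23] width=9 -> value=102 (bin 001100110); offset now 23 = byte 2 bit 7; 17 bits remain
Read 4: bits[23:26] width=3 -> value=6 (bin 110); offset now 26 = byte 3 bit 2; 14 bits remain
Read 5: bits[26:33] width=7 -> value=125 (bin 1111101); offset now 33 = byte 4 bit 1; 7 bits remain

Answer: 33 125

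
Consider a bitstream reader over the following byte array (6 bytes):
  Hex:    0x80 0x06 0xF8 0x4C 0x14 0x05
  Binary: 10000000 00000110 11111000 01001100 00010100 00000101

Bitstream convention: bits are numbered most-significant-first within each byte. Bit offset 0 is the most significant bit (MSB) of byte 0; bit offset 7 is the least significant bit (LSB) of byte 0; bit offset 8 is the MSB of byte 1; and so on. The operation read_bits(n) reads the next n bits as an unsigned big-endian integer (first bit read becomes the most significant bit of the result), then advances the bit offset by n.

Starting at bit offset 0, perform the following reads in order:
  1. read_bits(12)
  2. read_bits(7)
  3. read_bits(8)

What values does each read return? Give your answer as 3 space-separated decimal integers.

Answer: 2048 55 194

Derivation:
Read 1: bits[0:12] width=12 -> value=2048 (bin 100000000000); offset now 12 = byte 1 bit 4; 36 bits remain
Read 2: bits[12:19] width=7 -> value=55 (bin 0110111); offset now 19 = byte 2 bit 3; 29 bits remain
Read 3: bits[19:27] width=8 -> value=194 (bin 11000010); offset now 27 = byte 3 bit 3; 21 bits remain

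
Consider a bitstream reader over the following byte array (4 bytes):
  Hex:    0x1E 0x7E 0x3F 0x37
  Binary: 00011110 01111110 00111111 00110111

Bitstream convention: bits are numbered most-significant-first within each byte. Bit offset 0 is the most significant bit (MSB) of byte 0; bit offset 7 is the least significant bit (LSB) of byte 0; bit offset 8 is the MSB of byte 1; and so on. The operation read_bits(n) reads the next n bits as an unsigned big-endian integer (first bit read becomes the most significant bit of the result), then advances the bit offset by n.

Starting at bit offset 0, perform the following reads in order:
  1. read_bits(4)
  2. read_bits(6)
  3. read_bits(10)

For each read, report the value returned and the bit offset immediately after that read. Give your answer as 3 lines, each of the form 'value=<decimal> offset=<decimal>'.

Answer: value=1 offset=4
value=57 offset=10
value=995 offset=20

Derivation:
Read 1: bits[0:4] width=4 -> value=1 (bin 0001); offset now 4 = byte 0 bit 4; 28 bits remain
Read 2: bits[4:10] width=6 -> value=57 (bin 111001); offset now 10 = byte 1 bit 2; 22 bits remain
Read 3: bits[10:20] width=10 -> value=995 (bin 1111100011); offset now 20 = byte 2 bit 4; 12 bits remain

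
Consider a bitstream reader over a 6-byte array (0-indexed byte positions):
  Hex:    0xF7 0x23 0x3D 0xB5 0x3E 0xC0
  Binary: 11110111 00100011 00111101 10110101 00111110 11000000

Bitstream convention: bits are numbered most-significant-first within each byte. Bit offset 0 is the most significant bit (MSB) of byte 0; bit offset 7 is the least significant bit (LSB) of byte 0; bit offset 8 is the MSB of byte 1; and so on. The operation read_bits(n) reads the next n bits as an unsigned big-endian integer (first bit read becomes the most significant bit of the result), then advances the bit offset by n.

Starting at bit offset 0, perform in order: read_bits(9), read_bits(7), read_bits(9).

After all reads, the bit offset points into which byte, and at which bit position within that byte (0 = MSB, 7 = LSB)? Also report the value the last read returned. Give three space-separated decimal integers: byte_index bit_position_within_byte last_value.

Read 1: bits[0:9] width=9 -> value=494 (bin 111101110); offset now 9 = byte 1 bit 1; 39 bits remain
Read 2: bits[9:16] width=7 -> value=35 (bin 0100011); offset now 16 = byte 2 bit 0; 32 bits remain
Read 3: bits[16:25] width=9 -> value=123 (bin 001111011); offset now 25 = byte 3 bit 1; 23 bits remain

Answer: 3 1 123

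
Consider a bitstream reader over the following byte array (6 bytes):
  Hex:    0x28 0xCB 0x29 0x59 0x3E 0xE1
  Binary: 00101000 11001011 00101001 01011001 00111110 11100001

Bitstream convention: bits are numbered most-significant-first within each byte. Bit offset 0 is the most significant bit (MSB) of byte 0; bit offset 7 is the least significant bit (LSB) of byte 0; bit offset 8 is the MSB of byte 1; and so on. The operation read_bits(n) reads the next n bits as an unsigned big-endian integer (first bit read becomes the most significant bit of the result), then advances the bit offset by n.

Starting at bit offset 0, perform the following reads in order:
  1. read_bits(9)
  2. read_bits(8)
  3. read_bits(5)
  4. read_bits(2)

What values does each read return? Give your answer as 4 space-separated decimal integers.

Read 1: bits[0:9] width=9 -> value=81 (bin 001010001); offset now 9 = byte 1 bit 1; 39 bits remain
Read 2: bits[9:17] width=8 -> value=150 (bin 10010110); offset now 17 = byte 2 bit 1; 31 bits remain
Read 3: bits[17:22] width=5 -> value=10 (bin 01010); offset now 22 = byte 2 bit 6; 26 bits remain
Read 4: bits[22:24] width=2 -> value=1 (bin 01); offset now 24 = byte 3 bit 0; 24 bits remain

Answer: 81 150 10 1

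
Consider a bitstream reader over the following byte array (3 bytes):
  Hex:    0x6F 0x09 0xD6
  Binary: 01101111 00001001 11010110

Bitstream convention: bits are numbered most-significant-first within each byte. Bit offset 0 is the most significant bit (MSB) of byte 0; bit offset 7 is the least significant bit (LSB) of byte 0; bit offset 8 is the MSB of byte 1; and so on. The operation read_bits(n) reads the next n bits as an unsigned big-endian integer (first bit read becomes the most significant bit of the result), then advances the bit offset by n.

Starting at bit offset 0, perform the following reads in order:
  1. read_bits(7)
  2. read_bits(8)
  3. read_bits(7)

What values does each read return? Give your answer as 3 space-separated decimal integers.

Answer: 55 132 117

Derivation:
Read 1: bits[0:7] width=7 -> value=55 (bin 0110111); offset now 7 = byte 0 bit 7; 17 bits remain
Read 2: bits[7:15] width=8 -> value=132 (bin 10000100); offset now 15 = byte 1 bit 7; 9 bits remain
Read 3: bits[15:22] width=7 -> value=117 (bin 1110101); offset now 22 = byte 2 bit 6; 2 bits remain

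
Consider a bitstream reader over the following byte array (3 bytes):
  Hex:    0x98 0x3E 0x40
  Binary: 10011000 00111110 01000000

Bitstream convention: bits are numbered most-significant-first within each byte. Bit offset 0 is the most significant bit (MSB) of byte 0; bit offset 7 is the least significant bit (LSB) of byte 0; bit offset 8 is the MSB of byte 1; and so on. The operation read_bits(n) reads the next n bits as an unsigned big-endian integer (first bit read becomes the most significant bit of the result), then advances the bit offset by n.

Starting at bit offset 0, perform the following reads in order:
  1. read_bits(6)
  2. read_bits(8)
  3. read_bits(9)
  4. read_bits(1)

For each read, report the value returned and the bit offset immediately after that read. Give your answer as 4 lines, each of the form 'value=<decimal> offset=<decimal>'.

Answer: value=38 offset=6
value=15 offset=14
value=288 offset=23
value=0 offset=24

Derivation:
Read 1: bits[0:6] width=6 -> value=38 (bin 100110); offset now 6 = byte 0 bit 6; 18 bits remain
Read 2: bits[6:14] width=8 -> value=15 (bin 00001111); offset now 14 = byte 1 bit 6; 10 bits remain
Read 3: bits[14:23] width=9 -> value=288 (bin 100100000); offset now 23 = byte 2 bit 7; 1 bits remain
Read 4: bits[23:24] width=1 -> value=0 (bin 0); offset now 24 = byte 3 bit 0; 0 bits remain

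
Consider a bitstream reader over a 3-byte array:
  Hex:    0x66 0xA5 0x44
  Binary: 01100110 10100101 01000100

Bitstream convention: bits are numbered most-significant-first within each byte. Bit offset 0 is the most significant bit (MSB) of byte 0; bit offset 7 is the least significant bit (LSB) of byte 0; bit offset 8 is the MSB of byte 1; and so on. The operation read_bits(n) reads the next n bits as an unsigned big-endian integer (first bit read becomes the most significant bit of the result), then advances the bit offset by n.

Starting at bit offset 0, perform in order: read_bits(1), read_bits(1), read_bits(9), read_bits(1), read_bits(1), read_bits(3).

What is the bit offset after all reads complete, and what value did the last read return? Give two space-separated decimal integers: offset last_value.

Read 1: bits[0:1] width=1 -> value=0 (bin 0); offset now 1 = byte 0 bit 1; 23 bits remain
Read 2: bits[1:2] width=1 -> value=1 (bin 1); offset now 2 = byte 0 bit 2; 22 bits remain
Read 3: bits[2:11] width=9 -> value=309 (bin 100110101); offset now 11 = byte 1 bit 3; 13 bits remain
Read 4: bits[11:12] width=1 -> value=0 (bin 0); offset now 12 = byte 1 bit 4; 12 bits remain
Read 5: bits[12:13] width=1 -> value=0 (bin 0); offset now 13 = byte 1 bit 5; 11 bits remain
Read 6: bits[13:16] width=3 -> value=5 (bin 101); offset now 16 = byte 2 bit 0; 8 bits remain

Answer: 16 5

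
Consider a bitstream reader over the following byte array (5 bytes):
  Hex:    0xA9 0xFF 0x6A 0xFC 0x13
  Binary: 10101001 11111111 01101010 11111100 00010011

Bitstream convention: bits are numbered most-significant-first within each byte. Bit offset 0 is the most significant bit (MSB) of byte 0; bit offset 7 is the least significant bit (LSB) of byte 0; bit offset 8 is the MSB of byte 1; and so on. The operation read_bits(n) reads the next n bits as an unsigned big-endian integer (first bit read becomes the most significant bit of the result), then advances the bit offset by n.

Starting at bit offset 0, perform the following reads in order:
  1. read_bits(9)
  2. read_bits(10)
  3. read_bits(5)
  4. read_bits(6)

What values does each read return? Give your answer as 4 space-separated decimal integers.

Answer: 339 1019 10 63

Derivation:
Read 1: bits[0:9] width=9 -> value=339 (bin 101010011); offset now 9 = byte 1 bit 1; 31 bits remain
Read 2: bits[9:19] width=10 -> value=1019 (bin 1111111011); offset now 19 = byte 2 bit 3; 21 bits remain
Read 3: bits[19:24] width=5 -> value=10 (bin 01010); offset now 24 = byte 3 bit 0; 16 bits remain
Read 4: bits[24:30] width=6 -> value=63 (bin 111111); offset now 30 = byte 3 bit 6; 10 bits remain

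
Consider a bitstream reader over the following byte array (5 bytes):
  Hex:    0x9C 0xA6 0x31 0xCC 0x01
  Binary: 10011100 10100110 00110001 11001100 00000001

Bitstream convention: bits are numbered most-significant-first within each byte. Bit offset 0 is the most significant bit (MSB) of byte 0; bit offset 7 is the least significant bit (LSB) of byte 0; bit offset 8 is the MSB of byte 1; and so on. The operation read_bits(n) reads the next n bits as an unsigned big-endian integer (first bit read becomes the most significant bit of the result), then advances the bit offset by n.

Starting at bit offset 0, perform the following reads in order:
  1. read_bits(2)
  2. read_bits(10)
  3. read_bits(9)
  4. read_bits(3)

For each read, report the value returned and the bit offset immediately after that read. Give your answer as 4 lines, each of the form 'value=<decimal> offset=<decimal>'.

Answer: value=2 offset=2
value=458 offset=12
value=198 offset=21
value=1 offset=24

Derivation:
Read 1: bits[0:2] width=2 -> value=2 (bin 10); offset now 2 = byte 0 bit 2; 38 bits remain
Read 2: bits[2:12] width=10 -> value=458 (bin 0111001010); offset now 12 = byte 1 bit 4; 28 bits remain
Read 3: bits[12:21] width=9 -> value=198 (bin 011000110); offset now 21 = byte 2 bit 5; 19 bits remain
Read 4: bits[21:24] width=3 -> value=1 (bin 001); offset now 24 = byte 3 bit 0; 16 bits remain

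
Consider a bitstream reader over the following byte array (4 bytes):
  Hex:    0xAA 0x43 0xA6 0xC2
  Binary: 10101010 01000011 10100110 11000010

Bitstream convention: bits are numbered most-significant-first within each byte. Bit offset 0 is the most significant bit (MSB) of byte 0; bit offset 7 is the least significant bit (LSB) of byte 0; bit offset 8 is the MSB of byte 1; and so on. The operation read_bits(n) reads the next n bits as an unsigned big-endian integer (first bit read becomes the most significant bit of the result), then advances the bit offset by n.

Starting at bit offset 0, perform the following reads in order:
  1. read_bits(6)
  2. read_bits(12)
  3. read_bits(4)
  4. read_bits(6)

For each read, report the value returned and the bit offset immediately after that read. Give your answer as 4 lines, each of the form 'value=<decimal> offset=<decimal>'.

Read 1: bits[0:6] width=6 -> value=42 (bin 101010); offset now 6 = byte 0 bit 6; 26 bits remain
Read 2: bits[6:18] width=12 -> value=2318 (bin 100100001110); offset now 18 = byte 2 bit 2; 14 bits remain
Read 3: bits[18:22] width=4 -> value=9 (bin 1001); offset now 22 = byte 2 bit 6; 10 bits remain
Read 4: bits[22:28] width=6 -> value=44 (bin 101100); offset now 28 = byte 3 bit 4; 4 bits remain

Answer: value=42 offset=6
value=2318 offset=18
value=9 offset=22
value=44 offset=28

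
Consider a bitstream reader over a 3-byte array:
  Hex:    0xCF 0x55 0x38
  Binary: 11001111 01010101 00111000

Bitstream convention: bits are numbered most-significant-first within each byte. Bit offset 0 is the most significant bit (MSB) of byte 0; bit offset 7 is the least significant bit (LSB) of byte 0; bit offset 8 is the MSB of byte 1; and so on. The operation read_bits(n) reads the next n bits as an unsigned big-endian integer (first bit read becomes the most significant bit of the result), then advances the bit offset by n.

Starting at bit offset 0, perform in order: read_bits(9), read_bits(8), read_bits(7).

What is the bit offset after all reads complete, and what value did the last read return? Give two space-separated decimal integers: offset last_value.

Read 1: bits[0:9] width=9 -> value=414 (bin 110011110); offset now 9 = byte 1 bit 1; 15 bits remain
Read 2: bits[9:17] width=8 -> value=170 (bin 10101010); offset now 17 = byte 2 bit 1; 7 bits remain
Read 3: bits[17:24] width=7 -> value=56 (bin 0111000); offset now 24 = byte 3 bit 0; 0 bits remain

Answer: 24 56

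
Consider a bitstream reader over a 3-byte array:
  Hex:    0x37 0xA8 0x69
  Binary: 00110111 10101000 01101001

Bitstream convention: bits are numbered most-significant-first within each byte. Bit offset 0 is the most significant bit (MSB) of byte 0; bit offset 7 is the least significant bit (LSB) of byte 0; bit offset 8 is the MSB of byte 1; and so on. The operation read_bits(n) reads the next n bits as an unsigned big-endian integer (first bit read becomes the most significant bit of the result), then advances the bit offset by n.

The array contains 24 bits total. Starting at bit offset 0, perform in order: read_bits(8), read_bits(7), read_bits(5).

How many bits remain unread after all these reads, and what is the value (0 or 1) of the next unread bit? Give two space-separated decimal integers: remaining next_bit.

Read 1: bits[0:8] width=8 -> value=55 (bin 00110111); offset now 8 = byte 1 bit 0; 16 bits remain
Read 2: bits[8:15] width=7 -> value=84 (bin 1010100); offset now 15 = byte 1 bit 7; 9 bits remain
Read 3: bits[15:20] width=5 -> value=6 (bin 00110); offset now 20 = byte 2 bit 4; 4 bits remain

Answer: 4 1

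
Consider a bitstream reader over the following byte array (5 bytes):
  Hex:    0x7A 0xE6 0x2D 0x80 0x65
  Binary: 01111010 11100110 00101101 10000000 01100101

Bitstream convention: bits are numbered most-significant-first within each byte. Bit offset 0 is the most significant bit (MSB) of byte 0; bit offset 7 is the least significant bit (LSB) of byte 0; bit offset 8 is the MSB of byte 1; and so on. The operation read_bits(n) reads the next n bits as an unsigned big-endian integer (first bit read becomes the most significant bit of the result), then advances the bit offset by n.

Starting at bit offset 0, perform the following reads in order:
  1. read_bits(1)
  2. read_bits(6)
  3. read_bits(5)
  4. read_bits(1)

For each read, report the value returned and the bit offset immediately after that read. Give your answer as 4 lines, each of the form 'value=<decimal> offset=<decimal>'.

Read 1: bits[0:1] width=1 -> value=0 (bin 0); offset now 1 = byte 0 bit 1; 39 bits remain
Read 2: bits[1:7] width=6 -> value=61 (bin 111101); offset now 7 = byte 0 bit 7; 33 bits remain
Read 3: bits[7:12] width=5 -> value=14 (bin 01110); offset now 12 = byte 1 bit 4; 28 bits remain
Read 4: bits[12:13] width=1 -> value=0 (bin 0); offset now 13 = byte 1 bit 5; 27 bits remain

Answer: value=0 offset=1
value=61 offset=7
value=14 offset=12
value=0 offset=13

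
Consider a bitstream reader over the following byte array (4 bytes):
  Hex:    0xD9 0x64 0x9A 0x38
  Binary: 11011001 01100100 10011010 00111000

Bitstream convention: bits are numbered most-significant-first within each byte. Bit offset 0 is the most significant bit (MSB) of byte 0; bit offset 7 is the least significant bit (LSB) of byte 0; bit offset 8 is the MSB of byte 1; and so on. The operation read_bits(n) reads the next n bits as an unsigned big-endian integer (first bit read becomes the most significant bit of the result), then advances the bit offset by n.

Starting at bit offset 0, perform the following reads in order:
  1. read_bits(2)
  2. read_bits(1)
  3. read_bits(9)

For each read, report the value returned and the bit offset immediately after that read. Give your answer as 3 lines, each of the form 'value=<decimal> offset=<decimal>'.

Answer: value=3 offset=2
value=0 offset=3
value=406 offset=12

Derivation:
Read 1: bits[0:2] width=2 -> value=3 (bin 11); offset now 2 = byte 0 bit 2; 30 bits remain
Read 2: bits[2:3] width=1 -> value=0 (bin 0); offset now 3 = byte 0 bit 3; 29 bits remain
Read 3: bits[3:12] width=9 -> value=406 (bin 110010110); offset now 12 = byte 1 bit 4; 20 bits remain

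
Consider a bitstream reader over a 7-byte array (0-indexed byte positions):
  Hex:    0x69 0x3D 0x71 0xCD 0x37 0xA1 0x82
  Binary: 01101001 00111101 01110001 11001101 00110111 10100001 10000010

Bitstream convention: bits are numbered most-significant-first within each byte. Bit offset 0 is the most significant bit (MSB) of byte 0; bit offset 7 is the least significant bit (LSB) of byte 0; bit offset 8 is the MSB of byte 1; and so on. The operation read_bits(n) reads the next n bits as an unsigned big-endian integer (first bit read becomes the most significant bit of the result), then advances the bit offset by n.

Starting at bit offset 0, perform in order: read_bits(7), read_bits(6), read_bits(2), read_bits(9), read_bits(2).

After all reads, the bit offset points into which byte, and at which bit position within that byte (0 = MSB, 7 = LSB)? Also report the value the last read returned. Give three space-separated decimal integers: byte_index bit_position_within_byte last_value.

Answer: 3 2 3

Derivation:
Read 1: bits[0:7] width=7 -> value=52 (bin 0110100); offset now 7 = byte 0 bit 7; 49 bits remain
Read 2: bits[7:13] width=6 -> value=39 (bin 100111); offset now 13 = byte 1 bit 5; 43 bits remain
Read 3: bits[13:15] width=2 -> value=2 (bin 10); offset now 15 = byte 1 bit 7; 41 bits remain
Read 4: bits[15:24] width=9 -> value=369 (bin 101110001); offset now 24 = byte 3 bit 0; 32 bits remain
Read 5: bits[24:26] width=2 -> value=3 (bin 11); offset now 26 = byte 3 bit 2; 30 bits remain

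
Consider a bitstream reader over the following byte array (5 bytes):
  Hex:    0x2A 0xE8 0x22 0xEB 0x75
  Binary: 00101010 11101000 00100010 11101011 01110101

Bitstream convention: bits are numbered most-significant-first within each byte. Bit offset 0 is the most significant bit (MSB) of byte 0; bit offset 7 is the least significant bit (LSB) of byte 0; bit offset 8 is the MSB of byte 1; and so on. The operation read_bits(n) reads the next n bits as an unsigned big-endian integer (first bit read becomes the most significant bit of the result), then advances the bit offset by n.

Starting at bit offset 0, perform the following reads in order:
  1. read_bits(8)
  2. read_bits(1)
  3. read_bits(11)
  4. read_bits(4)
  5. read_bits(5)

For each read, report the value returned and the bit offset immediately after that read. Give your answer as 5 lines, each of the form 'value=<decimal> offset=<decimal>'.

Read 1: bits[0:8] width=8 -> value=42 (bin 00101010); offset now 8 = byte 1 bit 0; 32 bits remain
Read 2: bits[8:9] width=1 -> value=1 (bin 1); offset now 9 = byte 1 bit 1; 31 bits remain
Read 3: bits[9:20] width=11 -> value=1666 (bin 11010000010); offset now 20 = byte 2 bit 4; 20 bits remain
Read 4: bits[20:24] width=4 -> value=2 (bin 0010); offset now 24 = byte 3 bit 0; 16 bits remain
Read 5: bits[24:29] width=5 -> value=29 (bin 11101); offset now 29 = byte 3 bit 5; 11 bits remain

Answer: value=42 offset=8
value=1 offset=9
value=1666 offset=20
value=2 offset=24
value=29 offset=29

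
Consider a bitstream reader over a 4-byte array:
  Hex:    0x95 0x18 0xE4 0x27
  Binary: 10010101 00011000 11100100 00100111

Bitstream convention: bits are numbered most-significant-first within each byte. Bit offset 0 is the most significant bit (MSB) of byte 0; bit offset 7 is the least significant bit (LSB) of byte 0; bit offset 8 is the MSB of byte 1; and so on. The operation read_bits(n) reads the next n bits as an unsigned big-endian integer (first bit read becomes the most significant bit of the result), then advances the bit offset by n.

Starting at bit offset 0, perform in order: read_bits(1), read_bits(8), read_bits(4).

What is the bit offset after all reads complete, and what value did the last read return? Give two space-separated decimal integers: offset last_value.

Answer: 13 3

Derivation:
Read 1: bits[0:1] width=1 -> value=1 (bin 1); offset now 1 = byte 0 bit 1; 31 bits remain
Read 2: bits[1:9] width=8 -> value=42 (bin 00101010); offset now 9 = byte 1 bit 1; 23 bits remain
Read 3: bits[9:13] width=4 -> value=3 (bin 0011); offset now 13 = byte 1 bit 5; 19 bits remain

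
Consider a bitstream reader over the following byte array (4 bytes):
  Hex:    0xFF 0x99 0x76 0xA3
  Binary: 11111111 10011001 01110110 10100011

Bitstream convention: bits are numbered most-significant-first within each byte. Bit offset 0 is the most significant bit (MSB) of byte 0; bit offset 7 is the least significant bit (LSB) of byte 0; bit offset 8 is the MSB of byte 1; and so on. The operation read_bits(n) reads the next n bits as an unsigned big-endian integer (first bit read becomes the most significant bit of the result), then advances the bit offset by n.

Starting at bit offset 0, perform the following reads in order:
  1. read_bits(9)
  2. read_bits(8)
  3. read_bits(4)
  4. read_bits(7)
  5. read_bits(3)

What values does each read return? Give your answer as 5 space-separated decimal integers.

Read 1: bits[0:9] width=9 -> value=511 (bin 111111111); offset now 9 = byte 1 bit 1; 23 bits remain
Read 2: bits[9:17] width=8 -> value=50 (bin 00110010); offset now 17 = byte 2 bit 1; 15 bits remain
Read 3: bits[17:21] width=4 -> value=14 (bin 1110); offset now 21 = byte 2 bit 5; 11 bits remain
Read 4: bits[21:28] width=7 -> value=106 (bin 1101010); offset now 28 = byte 3 bit 4; 4 bits remain
Read 5: bits[28:31] width=3 -> value=1 (bin 001); offset now 31 = byte 3 bit 7; 1 bits remain

Answer: 511 50 14 106 1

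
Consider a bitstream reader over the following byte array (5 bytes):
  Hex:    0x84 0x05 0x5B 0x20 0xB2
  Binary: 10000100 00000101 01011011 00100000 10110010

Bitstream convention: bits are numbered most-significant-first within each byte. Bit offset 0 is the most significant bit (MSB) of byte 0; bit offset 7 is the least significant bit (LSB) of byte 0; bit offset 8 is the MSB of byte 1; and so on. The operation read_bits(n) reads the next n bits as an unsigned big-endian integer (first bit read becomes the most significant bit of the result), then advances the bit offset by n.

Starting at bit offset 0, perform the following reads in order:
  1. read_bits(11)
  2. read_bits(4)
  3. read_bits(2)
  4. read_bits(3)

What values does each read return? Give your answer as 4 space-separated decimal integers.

Read 1: bits[0:11] width=11 -> value=1056 (bin 10000100000); offset now 11 = byte 1 bit 3; 29 bits remain
Read 2: bits[11:15] width=4 -> value=2 (bin 0010); offset now 15 = byte 1 bit 7; 25 bits remain
Read 3: bits[15:17] width=2 -> value=2 (bin 10); offset now 17 = byte 2 bit 1; 23 bits remain
Read 4: bits[17:20] width=3 -> value=5 (bin 101); offset now 20 = byte 2 bit 4; 20 bits remain

Answer: 1056 2 2 5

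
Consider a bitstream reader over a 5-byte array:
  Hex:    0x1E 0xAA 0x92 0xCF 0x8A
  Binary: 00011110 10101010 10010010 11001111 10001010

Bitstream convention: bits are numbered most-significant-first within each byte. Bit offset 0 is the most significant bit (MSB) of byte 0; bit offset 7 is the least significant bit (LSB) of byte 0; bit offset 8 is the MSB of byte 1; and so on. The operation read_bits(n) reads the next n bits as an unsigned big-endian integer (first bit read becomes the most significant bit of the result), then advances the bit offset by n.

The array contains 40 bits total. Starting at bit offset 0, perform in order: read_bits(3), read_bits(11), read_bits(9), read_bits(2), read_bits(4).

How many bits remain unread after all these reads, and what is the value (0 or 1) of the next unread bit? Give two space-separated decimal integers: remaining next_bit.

Answer: 11 1

Derivation:
Read 1: bits[0:3] width=3 -> value=0 (bin 000); offset now 3 = byte 0 bit 3; 37 bits remain
Read 2: bits[3:14] width=11 -> value=1962 (bin 11110101010); offset now 14 = byte 1 bit 6; 26 bits remain
Read 3: bits[14:23] width=9 -> value=329 (bin 101001001); offset now 23 = byte 2 bit 7; 17 bits remain
Read 4: bits[23:25] width=2 -> value=1 (bin 01); offset now 25 = byte 3 bit 1; 15 bits remain
Read 5: bits[25:29] width=4 -> value=9 (bin 1001); offset now 29 = byte 3 bit 5; 11 bits remain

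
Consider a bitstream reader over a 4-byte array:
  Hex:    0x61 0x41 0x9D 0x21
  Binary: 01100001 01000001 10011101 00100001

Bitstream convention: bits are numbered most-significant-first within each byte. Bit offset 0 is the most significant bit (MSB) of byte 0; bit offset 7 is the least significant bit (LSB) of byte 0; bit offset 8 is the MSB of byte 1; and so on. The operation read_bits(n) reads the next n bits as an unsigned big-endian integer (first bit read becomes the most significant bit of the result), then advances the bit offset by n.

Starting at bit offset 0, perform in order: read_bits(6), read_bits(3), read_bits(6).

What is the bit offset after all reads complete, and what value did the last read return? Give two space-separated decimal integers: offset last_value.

Answer: 15 32

Derivation:
Read 1: bits[0:6] width=6 -> value=24 (bin 011000); offset now 6 = byte 0 bit 6; 26 bits remain
Read 2: bits[6:9] width=3 -> value=2 (bin 010); offset now 9 = byte 1 bit 1; 23 bits remain
Read 3: bits[9:15] width=6 -> value=32 (bin 100000); offset now 15 = byte 1 bit 7; 17 bits remain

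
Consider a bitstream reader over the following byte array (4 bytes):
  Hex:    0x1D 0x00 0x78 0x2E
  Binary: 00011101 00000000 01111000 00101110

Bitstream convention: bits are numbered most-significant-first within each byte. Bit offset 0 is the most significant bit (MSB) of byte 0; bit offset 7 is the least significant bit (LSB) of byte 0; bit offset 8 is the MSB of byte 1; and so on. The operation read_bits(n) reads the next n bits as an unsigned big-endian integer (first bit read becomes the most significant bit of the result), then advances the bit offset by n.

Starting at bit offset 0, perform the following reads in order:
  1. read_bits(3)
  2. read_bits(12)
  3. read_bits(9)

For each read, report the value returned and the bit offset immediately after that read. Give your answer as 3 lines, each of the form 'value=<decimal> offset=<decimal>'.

Answer: value=0 offset=3
value=3712 offset=15
value=120 offset=24

Derivation:
Read 1: bits[0:3] width=3 -> value=0 (bin 000); offset now 3 = byte 0 bit 3; 29 bits remain
Read 2: bits[3:15] width=12 -> value=3712 (bin 111010000000); offset now 15 = byte 1 bit 7; 17 bits remain
Read 3: bits[15:24] width=9 -> value=120 (bin 001111000); offset now 24 = byte 3 bit 0; 8 bits remain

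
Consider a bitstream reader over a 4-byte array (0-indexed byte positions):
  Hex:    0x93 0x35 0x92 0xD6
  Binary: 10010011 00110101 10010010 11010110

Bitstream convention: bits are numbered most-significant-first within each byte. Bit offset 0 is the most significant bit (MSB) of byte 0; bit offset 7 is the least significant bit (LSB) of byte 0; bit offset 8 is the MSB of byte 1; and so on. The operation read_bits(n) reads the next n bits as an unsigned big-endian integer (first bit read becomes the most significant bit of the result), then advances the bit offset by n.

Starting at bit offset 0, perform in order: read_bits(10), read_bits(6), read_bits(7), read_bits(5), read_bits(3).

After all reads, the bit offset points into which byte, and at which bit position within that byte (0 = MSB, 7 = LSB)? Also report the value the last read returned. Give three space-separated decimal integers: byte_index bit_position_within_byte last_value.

Answer: 3 7 3

Derivation:
Read 1: bits[0:10] width=10 -> value=588 (bin 1001001100); offset now 10 = byte 1 bit 2; 22 bits remain
Read 2: bits[10:16] width=6 -> value=53 (bin 110101); offset now 16 = byte 2 bit 0; 16 bits remain
Read 3: bits[16:23] width=7 -> value=73 (bin 1001001); offset now 23 = byte 2 bit 7; 9 bits remain
Read 4: bits[23:28] width=5 -> value=13 (bin 01101); offset now 28 = byte 3 bit 4; 4 bits remain
Read 5: bits[28:31] width=3 -> value=3 (bin 011); offset now 31 = byte 3 bit 7; 1 bits remain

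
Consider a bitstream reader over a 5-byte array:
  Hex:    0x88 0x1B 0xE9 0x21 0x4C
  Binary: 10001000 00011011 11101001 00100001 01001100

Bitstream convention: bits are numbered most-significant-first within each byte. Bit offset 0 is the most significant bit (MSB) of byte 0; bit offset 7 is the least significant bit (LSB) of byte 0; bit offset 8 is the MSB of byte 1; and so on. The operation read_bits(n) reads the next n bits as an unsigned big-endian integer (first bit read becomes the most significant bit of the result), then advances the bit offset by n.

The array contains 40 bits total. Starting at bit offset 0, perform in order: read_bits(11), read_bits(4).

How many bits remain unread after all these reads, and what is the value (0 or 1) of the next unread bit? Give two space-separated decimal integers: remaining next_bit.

Answer: 25 1

Derivation:
Read 1: bits[0:11] width=11 -> value=1088 (bin 10001000000); offset now 11 = byte 1 bit 3; 29 bits remain
Read 2: bits[11:15] width=4 -> value=13 (bin 1101); offset now 15 = byte 1 bit 7; 25 bits remain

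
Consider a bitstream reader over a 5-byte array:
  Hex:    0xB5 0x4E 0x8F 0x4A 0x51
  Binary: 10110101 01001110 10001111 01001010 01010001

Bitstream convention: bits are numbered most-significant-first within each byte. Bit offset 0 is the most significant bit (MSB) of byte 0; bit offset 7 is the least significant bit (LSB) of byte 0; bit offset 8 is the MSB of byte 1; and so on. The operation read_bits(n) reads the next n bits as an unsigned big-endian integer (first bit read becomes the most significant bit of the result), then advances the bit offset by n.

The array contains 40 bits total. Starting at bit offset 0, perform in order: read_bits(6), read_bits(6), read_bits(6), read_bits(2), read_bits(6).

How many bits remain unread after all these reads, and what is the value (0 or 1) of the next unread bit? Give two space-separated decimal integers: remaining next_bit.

Read 1: bits[0:6] width=6 -> value=45 (bin 101101); offset now 6 = byte 0 bit 6; 34 bits remain
Read 2: bits[6:12] width=6 -> value=20 (bin 010100); offset now 12 = byte 1 bit 4; 28 bits remain
Read 3: bits[12:18] width=6 -> value=58 (bin 111010); offset now 18 = byte 2 bit 2; 22 bits remain
Read 4: bits[18:20] width=2 -> value=0 (bin 00); offset now 20 = byte 2 bit 4; 20 bits remain
Read 5: bits[20:26] width=6 -> value=61 (bin 111101); offset now 26 = byte 3 bit 2; 14 bits remain

Answer: 14 0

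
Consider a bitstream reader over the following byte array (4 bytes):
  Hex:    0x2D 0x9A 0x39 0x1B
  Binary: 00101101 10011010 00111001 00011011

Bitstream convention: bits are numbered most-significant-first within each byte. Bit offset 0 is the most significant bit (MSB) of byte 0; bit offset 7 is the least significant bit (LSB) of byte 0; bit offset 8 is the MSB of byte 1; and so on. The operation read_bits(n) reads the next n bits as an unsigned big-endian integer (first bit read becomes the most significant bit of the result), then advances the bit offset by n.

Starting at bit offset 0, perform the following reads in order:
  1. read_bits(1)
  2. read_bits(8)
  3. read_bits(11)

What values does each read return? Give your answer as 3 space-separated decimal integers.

Read 1: bits[0:1] width=1 -> value=0 (bin 0); offset now 1 = byte 0 bit 1; 31 bits remain
Read 2: bits[1:9] width=8 -> value=91 (bin 01011011); offset now 9 = byte 1 bit 1; 23 bits remain
Read 3: bits[9:20] width=11 -> value=419 (bin 00110100011); offset now 20 = byte 2 bit 4; 12 bits remain

Answer: 0 91 419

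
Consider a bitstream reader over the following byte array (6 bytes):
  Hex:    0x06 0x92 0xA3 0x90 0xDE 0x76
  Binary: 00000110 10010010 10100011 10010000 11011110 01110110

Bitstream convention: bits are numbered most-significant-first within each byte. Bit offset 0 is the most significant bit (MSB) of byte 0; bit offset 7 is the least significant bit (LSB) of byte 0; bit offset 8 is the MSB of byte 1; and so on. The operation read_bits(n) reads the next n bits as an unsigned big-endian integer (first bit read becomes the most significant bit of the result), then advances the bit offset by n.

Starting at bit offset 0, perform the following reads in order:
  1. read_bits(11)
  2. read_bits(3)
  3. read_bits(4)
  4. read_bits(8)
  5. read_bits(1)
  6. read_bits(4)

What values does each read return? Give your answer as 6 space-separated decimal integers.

Answer: 52 4 10 142 0 8

Derivation:
Read 1: bits[0:11] width=11 -> value=52 (bin 00000110100); offset now 11 = byte 1 bit 3; 37 bits remain
Read 2: bits[11:14] width=3 -> value=4 (bin 100); offset now 14 = byte 1 bit 6; 34 bits remain
Read 3: bits[14:18] width=4 -> value=10 (bin 1010); offset now 18 = byte 2 bit 2; 30 bits remain
Read 4: bits[18:26] width=8 -> value=142 (bin 10001110); offset now 26 = byte 3 bit 2; 22 bits remain
Read 5: bits[26:27] width=1 -> value=0 (bin 0); offset now 27 = byte 3 bit 3; 21 bits remain
Read 6: bits[27:31] width=4 -> value=8 (bin 1000); offset now 31 = byte 3 bit 7; 17 bits remain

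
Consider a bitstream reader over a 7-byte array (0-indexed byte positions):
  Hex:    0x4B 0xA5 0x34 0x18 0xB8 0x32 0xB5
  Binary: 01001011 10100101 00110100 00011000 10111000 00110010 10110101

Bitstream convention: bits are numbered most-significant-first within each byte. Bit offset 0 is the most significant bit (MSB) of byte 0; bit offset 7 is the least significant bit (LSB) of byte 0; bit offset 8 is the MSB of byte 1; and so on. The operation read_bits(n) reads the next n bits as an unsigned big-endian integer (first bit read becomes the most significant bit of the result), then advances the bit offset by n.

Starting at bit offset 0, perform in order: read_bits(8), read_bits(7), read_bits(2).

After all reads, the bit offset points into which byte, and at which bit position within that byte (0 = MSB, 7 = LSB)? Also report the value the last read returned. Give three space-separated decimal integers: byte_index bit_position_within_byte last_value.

Read 1: bits[0:8] width=8 -> value=75 (bin 01001011); offset now 8 = byte 1 bit 0; 48 bits remain
Read 2: bits[8:15] width=7 -> value=82 (bin 1010010); offset now 15 = byte 1 bit 7; 41 bits remain
Read 3: bits[15:17] width=2 -> value=2 (bin 10); offset now 17 = byte 2 bit 1; 39 bits remain

Answer: 2 1 2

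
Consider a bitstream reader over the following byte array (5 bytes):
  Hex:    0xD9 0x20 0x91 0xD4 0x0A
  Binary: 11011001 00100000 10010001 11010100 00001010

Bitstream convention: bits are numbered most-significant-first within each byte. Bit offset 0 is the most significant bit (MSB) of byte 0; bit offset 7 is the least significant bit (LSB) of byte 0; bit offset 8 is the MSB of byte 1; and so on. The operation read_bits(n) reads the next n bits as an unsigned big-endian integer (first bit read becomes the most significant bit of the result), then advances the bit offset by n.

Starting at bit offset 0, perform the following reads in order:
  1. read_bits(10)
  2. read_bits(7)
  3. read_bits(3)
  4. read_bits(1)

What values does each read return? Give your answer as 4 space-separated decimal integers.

Answer: 868 65 1 0

Derivation:
Read 1: bits[0:10] width=10 -> value=868 (bin 1101100100); offset now 10 = byte 1 bit 2; 30 bits remain
Read 2: bits[10:17] width=7 -> value=65 (bin 1000001); offset now 17 = byte 2 bit 1; 23 bits remain
Read 3: bits[17:20] width=3 -> value=1 (bin 001); offset now 20 = byte 2 bit 4; 20 bits remain
Read 4: bits[20:21] width=1 -> value=0 (bin 0); offset now 21 = byte 2 bit 5; 19 bits remain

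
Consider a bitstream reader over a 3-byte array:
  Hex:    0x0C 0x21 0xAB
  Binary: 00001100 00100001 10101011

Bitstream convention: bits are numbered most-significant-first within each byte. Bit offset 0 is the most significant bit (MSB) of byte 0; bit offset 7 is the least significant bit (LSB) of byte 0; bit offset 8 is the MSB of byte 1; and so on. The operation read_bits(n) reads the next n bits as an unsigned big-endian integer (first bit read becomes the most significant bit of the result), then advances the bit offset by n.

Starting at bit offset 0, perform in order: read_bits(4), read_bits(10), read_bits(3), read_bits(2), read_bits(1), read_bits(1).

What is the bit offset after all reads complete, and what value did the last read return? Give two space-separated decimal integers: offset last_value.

Answer: 21 1

Derivation:
Read 1: bits[0:4] width=4 -> value=0 (bin 0000); offset now 4 = byte 0 bit 4; 20 bits remain
Read 2: bits[4:14] width=10 -> value=776 (bin 1100001000); offset now 14 = byte 1 bit 6; 10 bits remain
Read 3: bits[14:17] width=3 -> value=3 (bin 011); offset now 17 = byte 2 bit 1; 7 bits remain
Read 4: bits[17:19] width=2 -> value=1 (bin 01); offset now 19 = byte 2 bit 3; 5 bits remain
Read 5: bits[19:20] width=1 -> value=0 (bin 0); offset now 20 = byte 2 bit 4; 4 bits remain
Read 6: bits[20:21] width=1 -> value=1 (bin 1); offset now 21 = byte 2 bit 5; 3 bits remain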